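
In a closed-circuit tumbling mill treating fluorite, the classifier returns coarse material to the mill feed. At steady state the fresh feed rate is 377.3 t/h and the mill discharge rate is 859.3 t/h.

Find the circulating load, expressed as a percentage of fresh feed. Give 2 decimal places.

CL = 127.75 %

Mill node: discharge = fresh + recycle.
R = M − F = 859.3 − 377.3 = 482.0 t/h
CL = 100·R/F = 100·482.0/377.3 = 127.75 %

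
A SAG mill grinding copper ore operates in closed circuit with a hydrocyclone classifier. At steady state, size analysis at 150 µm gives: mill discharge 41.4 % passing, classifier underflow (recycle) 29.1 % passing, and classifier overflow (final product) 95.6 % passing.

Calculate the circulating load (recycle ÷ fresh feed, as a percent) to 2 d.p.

CL = 440.65 %

Let r = R/F. Size balance at 150 µm:
r = (o − d)/(d − u)
r = (95.6 − 41.4)/(41.4 − 29.1) = 54.2/12.3 = 4.4065
CL = 100·r = 440.65 %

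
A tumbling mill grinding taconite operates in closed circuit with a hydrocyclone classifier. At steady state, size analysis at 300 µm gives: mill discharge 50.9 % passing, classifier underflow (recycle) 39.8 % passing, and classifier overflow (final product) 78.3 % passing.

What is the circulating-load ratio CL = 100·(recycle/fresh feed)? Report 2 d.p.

CL = 246.85 %

Mass balance on the −300 µm fraction:
(1+r)·d = r·u + o ⇒ r = (o−d)/(d−u)
r = (78.3 − 50.9)/(50.9 − 39.8) = 27.4/11.1 = 2.4685
CL = 100·r = 246.85 %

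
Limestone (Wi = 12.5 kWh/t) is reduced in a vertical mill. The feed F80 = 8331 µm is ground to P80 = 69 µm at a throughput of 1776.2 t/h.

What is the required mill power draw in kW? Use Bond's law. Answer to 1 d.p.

P = 24296.2 kW

W = 10 Wi (1/√P80 − 1/√F80)  [Bond]
W = 10·12.5·(1/√69 − 1/√8331) = 10·12.5·(0.109430) = 13.6787 kWh/t
P = W·T = 13.6787·1776.2 = 24296.2 kW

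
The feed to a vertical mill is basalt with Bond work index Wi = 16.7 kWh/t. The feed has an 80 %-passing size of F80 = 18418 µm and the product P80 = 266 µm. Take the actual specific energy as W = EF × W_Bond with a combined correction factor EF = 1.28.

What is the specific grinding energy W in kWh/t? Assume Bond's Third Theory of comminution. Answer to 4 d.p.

W = 11.5314 kWh/t

W = 10·Wi·[P80^(−½) − F80^(−½)]
1/√266 = 0.061314;  1/√18418 = 0.007368
W = 10·16.7·(0.061314 − 0.007368) = 9.0089 kWh/t
Apply correction: 9.0089 × 1.28 = 11.5314 kWh/t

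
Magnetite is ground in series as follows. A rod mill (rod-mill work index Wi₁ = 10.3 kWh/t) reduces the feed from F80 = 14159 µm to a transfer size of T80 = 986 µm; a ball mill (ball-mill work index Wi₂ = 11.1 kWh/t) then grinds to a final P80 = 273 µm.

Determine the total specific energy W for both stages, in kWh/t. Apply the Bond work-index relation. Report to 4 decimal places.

W = 10·Wi·(P80^(-½) − F80^(-½))
Stage 1 (14159→986 µm, Wi₁=10.3): W₁ = 10·10.3·(0.031846 − 0.008404) = 2.4146 kWh/t
Stage 2 (986→273 µm, Wi₂=11.1): W₂ = 10·11.1·(0.060523 − 0.031846) = 3.1831 kWh/t
W = W₁ + W₂ = 2.4146 + 3.1831 = 5.5976 kWh/t

W = 5.5976 kWh/t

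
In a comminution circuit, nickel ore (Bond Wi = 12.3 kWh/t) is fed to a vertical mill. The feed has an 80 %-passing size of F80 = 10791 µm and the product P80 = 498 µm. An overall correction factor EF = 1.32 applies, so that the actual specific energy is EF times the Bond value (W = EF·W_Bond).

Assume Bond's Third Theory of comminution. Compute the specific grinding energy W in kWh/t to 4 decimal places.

W = 5.7126 kWh/t

Bond: W = 10·Wi·(1/√P80 − 1/√F80)
1/√498 = 0.044811;  1/√10791 = 0.009627
W = 10·12.3·(0.044811 − 0.009627) = 4.3277 kWh/t
W_actual = 1.32 × 4.3277 = 5.7126 kWh/t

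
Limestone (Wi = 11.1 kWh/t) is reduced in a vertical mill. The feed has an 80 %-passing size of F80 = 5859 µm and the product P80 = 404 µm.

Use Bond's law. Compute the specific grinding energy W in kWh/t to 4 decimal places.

W = 4.0723 kWh/t

W = 10 Wi / √P80 − 10 Wi / √F80
1/√404 = 0.049752;  1/√5859 = 0.013064
W = 10·11.1·(0.049752 − 0.013064) = 4.0723 kWh/t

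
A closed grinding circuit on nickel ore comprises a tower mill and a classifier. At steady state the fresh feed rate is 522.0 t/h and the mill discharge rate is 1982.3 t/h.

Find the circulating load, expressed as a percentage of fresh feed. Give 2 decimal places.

CL = 279.75 %

M = F + R at steady state, so:
R = M − F = 1982.3 − 522.0 = 1460.3 t/h
CL = 100·R/F = 100·1460.3/522.0 = 279.75 %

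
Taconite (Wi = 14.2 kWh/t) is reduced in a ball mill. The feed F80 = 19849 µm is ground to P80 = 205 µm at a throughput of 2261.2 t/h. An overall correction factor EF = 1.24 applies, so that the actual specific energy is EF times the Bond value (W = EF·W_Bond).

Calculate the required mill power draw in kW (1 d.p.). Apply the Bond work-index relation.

W_Bond = 10·Wi·(1/√P₈₀ − 1/√F₈₀)
W = 10·14.2·(1/√205 − 1/√19849) = 10·14.2·(0.062745) = 8.9098 kWh/t
Apply correction: 8.9098 × 1.24 = 11.0482 kWh/t
Power = W × throughput = 11.0482 kWh/t × 2261.2 t/h = 24982.1 kW

P = 24982.1 kW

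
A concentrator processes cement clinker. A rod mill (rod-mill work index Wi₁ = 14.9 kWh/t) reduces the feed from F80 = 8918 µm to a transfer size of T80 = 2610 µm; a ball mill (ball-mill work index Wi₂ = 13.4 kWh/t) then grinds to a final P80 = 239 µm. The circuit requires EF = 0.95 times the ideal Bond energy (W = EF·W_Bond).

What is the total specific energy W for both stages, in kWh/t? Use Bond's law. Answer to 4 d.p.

W = 7.0144 kWh/t

W = 10·Wi·[P80^(−½) − F80^(−½)]
Stage 1 (8918→2610 µm, Wi₁=14.9): W₁ = 10·14.9·(0.019574 − 0.010589) = 1.3387 kWh/t
Stage 2 (2610→239 µm, Wi₂=13.4): W₂ = 10·13.4·(0.064685 − 0.019574) = 6.0448 kWh/t
W = W₁ + W₂ = 1.3387 + 6.0448 = 7.3835 kWh/t
W_actual = 0.95 × 7.3835 = 7.0144 kWh/t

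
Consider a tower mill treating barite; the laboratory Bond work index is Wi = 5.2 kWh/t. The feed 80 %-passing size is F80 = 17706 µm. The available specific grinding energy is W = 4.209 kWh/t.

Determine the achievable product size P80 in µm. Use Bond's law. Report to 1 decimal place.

W = 10 Wi / √P80 − 10 Wi / √F80
P80^(−½) = W/(10 Wi) + F80^(−½)
  = 4.2090/(10·5.2) + 1/√17706 = 0.080942 + 0.007515 = 0.088457
P80 = (1/0.088457)² = 11.3049² = 127.80 µm

P80 = 127.8 µm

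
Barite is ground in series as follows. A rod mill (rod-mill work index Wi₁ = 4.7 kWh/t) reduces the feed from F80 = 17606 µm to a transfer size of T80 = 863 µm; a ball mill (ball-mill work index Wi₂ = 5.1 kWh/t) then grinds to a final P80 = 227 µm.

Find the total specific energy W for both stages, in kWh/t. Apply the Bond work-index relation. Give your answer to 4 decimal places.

W = 10 Wi (1/√P80 − 1/√F80)  [Bond]
Stage 1 (17606→863 µm, Wi₁=4.7): W₁ = 10·4.7·(0.034040 − 0.007536) = 1.2457 kWh/t
Stage 2 (863→227 µm, Wi₂=5.1): W₂ = 10·5.1·(0.066372 − 0.034040) = 1.6489 kWh/t
W = W₁ + W₂ = 1.2457 + 1.6489 = 2.8946 kWh/t

W = 2.8946 kWh/t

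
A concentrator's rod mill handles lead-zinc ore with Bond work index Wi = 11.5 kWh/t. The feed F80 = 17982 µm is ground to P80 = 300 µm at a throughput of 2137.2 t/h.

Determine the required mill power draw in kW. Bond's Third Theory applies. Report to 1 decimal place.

P = 12357.2 kW

W = 10 Wi (1/√P80 − 1/√F80)  [Bond]
W = 10·11.5·(1/√300 − 1/√17982) = 10·11.5·(0.050278) = 5.7819 kWh/t
Mill draw = 5.7819 × 2137.2 = 12357.2 kW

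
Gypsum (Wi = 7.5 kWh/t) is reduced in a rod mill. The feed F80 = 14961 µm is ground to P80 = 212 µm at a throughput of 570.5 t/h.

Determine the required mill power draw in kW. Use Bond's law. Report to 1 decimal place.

P = 2588.8 kW

W = 10·Wi·(P80^(-½) − F80^(-½))
W = 10·7.5·(1/√212 − 1/√14961) = 10·7.5·(0.060505) = 4.5379 kWh/t
P = W·T = 4.5379·570.5 = 2588.8 kW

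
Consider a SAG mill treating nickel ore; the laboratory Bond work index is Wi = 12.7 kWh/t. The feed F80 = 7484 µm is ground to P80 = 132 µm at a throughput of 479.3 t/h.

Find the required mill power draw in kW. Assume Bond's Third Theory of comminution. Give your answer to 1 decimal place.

P = 4594.5 kW

W = 10 Wi / √P80 − 10 Wi / √F80
W = 10·12.7·(1/√132 − 1/√7484) = 10·12.7·(0.075479) = 9.5859 kWh/t
P_mill = W·ṁ = 9.5859·479.3 = 4594.5 kW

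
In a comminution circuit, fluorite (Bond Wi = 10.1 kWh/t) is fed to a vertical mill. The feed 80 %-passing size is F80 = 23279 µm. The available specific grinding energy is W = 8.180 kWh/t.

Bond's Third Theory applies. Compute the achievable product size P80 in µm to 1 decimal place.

P80 = 130.5 µm

Bond:  W = 10 Wi (1/√P − 1/√F)
⇒ 1/√P80 = W/(10 Wi) + 1/√F80
  = 8.1800/(10·10.1) + 1/√23279 = 0.080990 + 0.006554 = 0.087544
P80 = (1/0.087544)² = 11.4228² = 130.48 µm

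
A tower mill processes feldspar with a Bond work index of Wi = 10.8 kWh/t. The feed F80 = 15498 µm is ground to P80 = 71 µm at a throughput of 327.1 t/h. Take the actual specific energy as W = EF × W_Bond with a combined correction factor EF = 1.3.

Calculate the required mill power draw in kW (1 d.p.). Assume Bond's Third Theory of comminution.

W_Bond = 10·Wi·(1/√P₈₀ − 1/√F₈₀)
W = 10·10.8·(1/√71 − 1/√15498) = 10·10.8·(0.110645) = 11.9497 kWh/t
Apply correction: 11.9497 × 1.3 = 15.5346 kWh/t
P = W·T = 15.5346·327.1 = 5081.4 kW

P = 5081.4 kW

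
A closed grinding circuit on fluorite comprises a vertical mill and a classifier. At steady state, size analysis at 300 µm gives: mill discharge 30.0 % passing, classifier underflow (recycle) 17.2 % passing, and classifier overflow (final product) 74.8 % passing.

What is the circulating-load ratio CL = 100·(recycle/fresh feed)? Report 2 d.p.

Two-product formula at 300 µm:
d + r·d = r·u + o → r(d−u) = o−d
r = (74.8 − 30.0)/(30.0 − 17.2) = 44.8/12.8 = 3.5000
CL = 100·r = 350.00 %

CL = 350.00 %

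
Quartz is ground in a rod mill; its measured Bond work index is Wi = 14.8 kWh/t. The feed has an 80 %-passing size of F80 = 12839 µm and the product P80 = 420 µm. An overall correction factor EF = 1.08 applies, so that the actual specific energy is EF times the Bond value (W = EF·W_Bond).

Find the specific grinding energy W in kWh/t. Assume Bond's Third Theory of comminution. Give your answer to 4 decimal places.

W = 10 Wi (P80^-0.5 − F80^-0.5)
1/√420 = 0.048795;  1/√12839 = 0.008825
W = 10·14.8·(0.048795 − 0.008825) = 5.9155 kWh/t
Apply correction: 5.9155 × 1.08 = 6.3887 kWh/t

W = 6.3887 kWh/t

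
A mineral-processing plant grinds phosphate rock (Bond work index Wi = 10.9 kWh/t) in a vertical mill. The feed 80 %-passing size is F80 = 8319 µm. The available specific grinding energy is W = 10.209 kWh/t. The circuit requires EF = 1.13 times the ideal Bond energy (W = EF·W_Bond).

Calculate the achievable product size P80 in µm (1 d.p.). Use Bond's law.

W = 10 Wi / √P80 − 10 Wi / √F80
W_Bond = W / EF = 10.209 / 1.13 = 9.0345 kWh/t
⇒ 1/√P80 = W_Bond/(10·Wi) + 1/√F80
  = 9.0345/(10·10.9) + 1/√8319 = 0.082885 + 0.010964 = 0.093849
P80 = (1/0.093849)² = 10.6554² = 113.54 µm

P80 = 113.5 µm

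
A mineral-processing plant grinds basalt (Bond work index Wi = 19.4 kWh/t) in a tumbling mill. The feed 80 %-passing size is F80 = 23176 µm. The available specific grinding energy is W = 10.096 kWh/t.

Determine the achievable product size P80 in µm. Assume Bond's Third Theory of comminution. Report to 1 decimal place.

Bond:  W = 10 Wi (1/√P − 1/√F)
⇒ 1/√P80 = W/(10 Wi) + 1/√F80
  = 10.0960/(10·19.4) + 1/√23176 = 0.052041 + 0.006569 = 0.058610
P80 = (1/0.058610)² = 17.0619² = 291.11 µm

P80 = 291.1 µm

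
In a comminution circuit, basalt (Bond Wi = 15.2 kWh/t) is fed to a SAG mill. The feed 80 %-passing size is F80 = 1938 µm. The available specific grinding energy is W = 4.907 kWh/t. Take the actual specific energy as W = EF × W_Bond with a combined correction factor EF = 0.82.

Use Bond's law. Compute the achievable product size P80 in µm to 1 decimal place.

W = 10·Wi·[P80^(−½) − F80^(−½)]
W_Bond = W / EF = 4.907 / 0.82 = 5.9841 kWh/t
⇒ 1/√P80 = W_Bond/(10·Wi) + 1/√F80
  = 5.9841/(10·15.2) + 1/√1938 = 0.039369 + 0.022716 = 0.062085
P80 = (1/0.062085)² = 16.1070² = 259.43 µm

P80 = 259.4 µm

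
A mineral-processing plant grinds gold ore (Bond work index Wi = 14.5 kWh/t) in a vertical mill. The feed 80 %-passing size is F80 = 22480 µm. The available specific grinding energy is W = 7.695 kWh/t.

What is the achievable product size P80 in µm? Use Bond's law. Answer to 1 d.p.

W = 10·Wi·(P80^(-½) − F80^(-½))
⇒ 1/√P80 = W/(10·Wi) + 1/√F80
  = 7.6950/(10·14.5) + 1/√22480 = 0.053069 + 0.006670 = 0.059739
P80 = (1/0.059739)² = 16.7396² = 280.21 µm

P80 = 280.2 µm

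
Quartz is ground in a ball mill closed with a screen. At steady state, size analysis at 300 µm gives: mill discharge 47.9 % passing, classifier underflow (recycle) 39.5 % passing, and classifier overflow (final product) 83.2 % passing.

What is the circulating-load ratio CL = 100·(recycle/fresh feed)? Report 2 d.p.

Two-product formula at 300 µm:
(1+r)·d = r·u + o ⇒ r = (o−d)/(d−u)
r = (83.2 − 47.9)/(47.9 − 39.5) = 35.3/8.4 = 4.2024
CL = 100·r = 420.24 %

CL = 420.24 %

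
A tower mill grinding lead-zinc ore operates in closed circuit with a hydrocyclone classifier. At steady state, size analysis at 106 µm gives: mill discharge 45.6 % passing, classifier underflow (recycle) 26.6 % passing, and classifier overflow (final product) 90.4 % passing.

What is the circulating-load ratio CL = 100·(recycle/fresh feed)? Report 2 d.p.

Let r = R/F. Size balance at 106 µm:
(1+r)·d = r·u + o ⇒ r = (o−d)/(d−u)
r = (90.4 − 45.6)/(45.6 − 26.6) = 44.8/19.0 = 2.3579
CL = 100·r = 235.79 %

CL = 235.79 %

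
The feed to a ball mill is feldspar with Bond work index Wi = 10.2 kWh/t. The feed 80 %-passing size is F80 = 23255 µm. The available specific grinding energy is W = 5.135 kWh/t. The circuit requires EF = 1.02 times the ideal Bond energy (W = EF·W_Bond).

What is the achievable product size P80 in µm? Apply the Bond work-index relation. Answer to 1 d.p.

W = 10 Wi (P80^-0.5 − F80^-0.5)
W_Bond = W / EF = 5.135 / 1.02 = 5.0343 kWh/t
1/√P80 = 1/√F80 + W_Bond/(10·Wi)
  = 5.0343/(10·10.2) + 1/√23255 = 0.049356 + 0.006558 = 0.055914
P80 = (1/0.055914)² = 17.8847² = 319.86 µm

P80 = 319.9 µm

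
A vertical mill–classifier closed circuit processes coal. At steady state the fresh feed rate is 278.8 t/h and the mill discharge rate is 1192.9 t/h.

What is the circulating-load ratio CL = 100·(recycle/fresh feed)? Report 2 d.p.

Discharge = new feed + return, hence
R = M − F = 1192.9 − 278.8 = 914.1 t/h
CL = 100·R/F = 100·914.1/278.8 = 327.87 %

CL = 327.87 %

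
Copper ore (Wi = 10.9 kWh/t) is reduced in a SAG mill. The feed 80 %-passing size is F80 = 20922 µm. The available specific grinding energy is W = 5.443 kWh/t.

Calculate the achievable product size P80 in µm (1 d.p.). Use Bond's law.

W = 10·Wi·[P80^(−½) − F80^(−½)]
⇒ 1/√P80 = W/(10 Wi) + 1/√F80
  = 5.4430/(10·10.9) + 1/√20922 = 0.049936 + 0.006914 = 0.056849
P80 = (1/0.056849)² = 17.5904² = 309.42 µm

P80 = 309.4 µm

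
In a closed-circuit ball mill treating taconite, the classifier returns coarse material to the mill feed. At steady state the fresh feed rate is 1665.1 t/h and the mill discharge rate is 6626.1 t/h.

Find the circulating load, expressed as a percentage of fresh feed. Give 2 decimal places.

CL = 297.94 %

M = F + R at steady state, so:
R = M − F = 6626.1 − 1665.1 = 4961.0 t/h
CL = 100·R/F = 100·4961.0/1665.1 = 297.94 %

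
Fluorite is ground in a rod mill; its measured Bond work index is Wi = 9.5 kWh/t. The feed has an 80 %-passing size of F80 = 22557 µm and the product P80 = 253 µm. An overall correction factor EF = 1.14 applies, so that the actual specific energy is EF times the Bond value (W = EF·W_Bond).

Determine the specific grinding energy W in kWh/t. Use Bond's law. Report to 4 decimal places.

W = 10 Wi / √P80 − 10 Wi / √F80
1/√253 = 0.062869;  1/√22557 = 0.006658
W = 10·9.5·(0.062869 − 0.006658) = 5.3401 kWh/t
Apply correction: 5.3401 × 1.14 = 6.0877 kWh/t

W = 6.0877 kWh/t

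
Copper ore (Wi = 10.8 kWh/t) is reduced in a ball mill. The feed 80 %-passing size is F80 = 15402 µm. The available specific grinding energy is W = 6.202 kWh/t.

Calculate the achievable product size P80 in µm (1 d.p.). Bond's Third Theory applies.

P80 = 233.2 µm

W = 10 Wi (P80^-0.5 − F80^-0.5)
P80^-0.5 = F80^-0.5 + W/(10 Wi)
  = 6.2020/(10·10.8) + 1/√15402 = 0.057426 + 0.008058 = 0.065484
P80 = (1/0.065484)² = 15.2710² = 233.20 µm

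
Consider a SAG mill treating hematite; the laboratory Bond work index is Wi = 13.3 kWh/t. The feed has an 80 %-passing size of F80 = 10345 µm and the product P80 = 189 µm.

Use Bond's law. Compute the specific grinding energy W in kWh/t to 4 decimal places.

W = 10·Wi·[P80^(−½) − F80^(−½)]
1/√189 = 0.072739;  1/√10345 = 0.009832
W = 10·13.3·(0.072739 − 0.009832) = 8.3667 kWh/t

W = 8.3667 kWh/t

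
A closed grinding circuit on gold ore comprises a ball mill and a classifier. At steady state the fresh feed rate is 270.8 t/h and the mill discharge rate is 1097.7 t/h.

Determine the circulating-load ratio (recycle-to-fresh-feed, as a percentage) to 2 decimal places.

CL = 305.35 %

Mill node: discharge = fresh + recycle.
R = M − F = 1097.7 − 270.8 = 826.9 t/h
CL = 100·R/F = 100·826.9/270.8 = 305.35 %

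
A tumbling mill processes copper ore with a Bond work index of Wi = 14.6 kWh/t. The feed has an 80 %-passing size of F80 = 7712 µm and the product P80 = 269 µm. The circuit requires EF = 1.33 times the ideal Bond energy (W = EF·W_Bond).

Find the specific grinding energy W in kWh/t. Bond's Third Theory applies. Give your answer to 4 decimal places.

W = 9.6282 kWh/t

Bond: W = 10·Wi·(1/√P80 − 1/√F80)
1/√269 = 0.060971;  1/√7712 = 0.011387
W = 10·14.6·(0.060971 − 0.011387) = 7.2392 kWh/t
W_actual = 1.33 × 7.2392 = 9.6282 kWh/t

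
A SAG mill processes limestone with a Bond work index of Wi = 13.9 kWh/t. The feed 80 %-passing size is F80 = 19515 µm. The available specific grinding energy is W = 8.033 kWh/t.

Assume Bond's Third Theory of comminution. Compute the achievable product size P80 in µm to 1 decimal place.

P80 = 237.1 µm

Bond:  W = 10 Wi (1/√P − 1/√F)
⇒ 1/√P80 = W/(10·Wi) + 1/√F80
  = 8.0330/(10·13.9) + 1/√19515 = 0.057791 + 0.007158 = 0.064950
P80 = (1/0.064950)² = 15.3965² = 237.05 µm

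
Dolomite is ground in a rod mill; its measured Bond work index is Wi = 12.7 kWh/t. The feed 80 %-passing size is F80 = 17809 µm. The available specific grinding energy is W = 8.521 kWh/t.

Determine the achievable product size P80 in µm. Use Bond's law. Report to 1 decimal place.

P80 = 179.7 µm

W = 10·Wi·(P80^(-½) − F80^(-½))
P80^-0.5 = F80^-0.5 + W/(10 Wi)
  = 8.5210/(10·12.7) + 1/√17809 = 0.067094 + 0.007493 = 0.074588
P80 = (1/0.074588)² = 13.4070² = 179.75 µm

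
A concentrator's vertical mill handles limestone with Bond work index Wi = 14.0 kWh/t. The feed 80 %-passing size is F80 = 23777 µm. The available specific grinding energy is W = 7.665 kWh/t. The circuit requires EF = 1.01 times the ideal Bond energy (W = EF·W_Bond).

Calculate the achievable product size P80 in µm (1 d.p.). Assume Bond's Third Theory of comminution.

P80 = 271.5 µm

W = 10 Wi / √P80 − 10 Wi / √F80
W_Bond = W / EF = 7.665 / 1.01 = 7.5891 kWh/t
⇒ 1/√P80 = W_Bond/(10·Wi) + 1/√F80
  = 7.5891/(10·14.0) + 1/√23777 = 0.054208 + 0.006485 = 0.060693
P80 = (1/0.060693)² = 16.4763² = 271.47 µm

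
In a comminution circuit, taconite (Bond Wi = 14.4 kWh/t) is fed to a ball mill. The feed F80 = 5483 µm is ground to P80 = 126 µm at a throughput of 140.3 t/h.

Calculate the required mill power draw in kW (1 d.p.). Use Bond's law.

W_Bond = 10·Wi·(1/√P₈₀ − 1/√F₈₀)
W = 10·14.4·(1/√126 − 1/√5483) = 10·14.4·(0.075582) = 10.8838 kWh/t
Power = W × throughput = 10.8838 kWh/t × 140.3 t/h = 1527.0 kW

P = 1527.0 kW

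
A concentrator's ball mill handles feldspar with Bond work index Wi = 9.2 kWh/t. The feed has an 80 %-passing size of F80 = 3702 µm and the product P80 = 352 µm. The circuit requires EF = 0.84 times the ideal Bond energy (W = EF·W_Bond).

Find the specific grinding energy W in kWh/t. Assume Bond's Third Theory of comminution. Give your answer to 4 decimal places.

W = 10 Wi / √P80 − 10 Wi / √F80
1/√352 = 0.053300;  1/√3702 = 0.016435
W = 10·9.2·(0.053300 − 0.016435) = 3.3916 kWh/t
W_actual = 0.84 × 3.3916 = 2.8489 kWh/t

W = 2.8489 kWh/t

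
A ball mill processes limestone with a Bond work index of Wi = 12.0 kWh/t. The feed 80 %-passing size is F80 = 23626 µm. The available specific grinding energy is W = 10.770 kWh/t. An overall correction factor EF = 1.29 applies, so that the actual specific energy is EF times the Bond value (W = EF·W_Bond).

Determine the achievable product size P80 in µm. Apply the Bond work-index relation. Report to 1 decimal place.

W = 10 Wi (P80^-0.5 − F80^-0.5)
W_Bond = W / EF = 10.770 / 1.29 = 8.3488 kWh/t
⇒ 1/√P80 = W_Bond/(10 Wi) + 1/√F80
  = 8.3488/(10·12.0) + 1/√23626 = 0.069574 + 0.006506 = 0.076080
P80 = (1/0.076080)² = 13.1441² = 172.77 µm

P80 = 172.8 µm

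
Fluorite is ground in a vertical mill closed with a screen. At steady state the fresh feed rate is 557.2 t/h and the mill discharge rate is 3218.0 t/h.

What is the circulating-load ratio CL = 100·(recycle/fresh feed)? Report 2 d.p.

CL = 477.53 %

M = F + R at steady state, so:
R = M − F = 3218.0 − 557.2 = 2660.8 t/h
CL = 100·R/F = 100·2660.8/557.2 = 477.53 %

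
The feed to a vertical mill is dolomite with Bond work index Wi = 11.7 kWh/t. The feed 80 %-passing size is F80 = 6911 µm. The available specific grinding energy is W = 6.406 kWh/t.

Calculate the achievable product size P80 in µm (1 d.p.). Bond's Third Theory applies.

W = 10 Wi / √P80 − 10 Wi / √F80
1/√P80 = 1/√F80 + W/(10·Wi)
  = 6.4060/(10·11.7) + 1/√6911 = 0.054752 + 0.012029 = 0.066781
P80 = (1/0.066781)² = 14.9743² = 224.23 µm

P80 = 224.2 µm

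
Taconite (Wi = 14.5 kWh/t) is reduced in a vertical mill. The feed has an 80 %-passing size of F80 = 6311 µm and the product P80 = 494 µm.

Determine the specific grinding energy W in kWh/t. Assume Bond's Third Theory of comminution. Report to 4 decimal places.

W_Bond = 10·Wi·(1/√P₈₀ − 1/√F₈₀)
1/√494 = 0.044992;  1/√6311 = 0.012588
W = 10·14.5·(0.044992 − 0.012588) = 4.6986 kWh/t

W = 4.6986 kWh/t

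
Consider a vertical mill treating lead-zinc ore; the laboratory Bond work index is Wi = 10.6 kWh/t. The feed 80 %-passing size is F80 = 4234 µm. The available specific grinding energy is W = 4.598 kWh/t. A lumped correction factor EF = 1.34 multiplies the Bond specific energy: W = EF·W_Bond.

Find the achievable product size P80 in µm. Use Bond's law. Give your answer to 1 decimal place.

W_Bond = 10·Wi·(1/√P₈₀ − 1/√F₈₀)
W_Bond = W / EF = 4.598 / 1.34 = 3.4313 kWh/t
1/√P80 = 1/√F80 + W_Bond/(10·Wi)
  = 3.4313/(10·10.6) + 1/√4234 = 0.032371 + 0.015368 = 0.047739
P80 = (1/0.047739)² = 20.9471² = 438.78 µm

P80 = 438.8 µm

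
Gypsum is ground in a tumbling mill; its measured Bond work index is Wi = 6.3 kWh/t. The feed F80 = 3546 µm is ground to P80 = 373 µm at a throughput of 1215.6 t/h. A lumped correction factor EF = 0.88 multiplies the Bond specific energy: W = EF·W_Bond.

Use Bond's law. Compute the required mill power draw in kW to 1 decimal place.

W = 10 Wi (P80^-0.5 − F80^-0.5)
W = 10·6.3·(1/√373 − 1/√3546) = 10·6.3·(0.034985) = 2.2041 kWh/t
With EF = 0.88: W = 2.2041·0.88 = 1.9396 kWh/t
P_mill = W·ṁ = 1.9396·1215.6 = 2357.7 kW

P = 2357.7 kW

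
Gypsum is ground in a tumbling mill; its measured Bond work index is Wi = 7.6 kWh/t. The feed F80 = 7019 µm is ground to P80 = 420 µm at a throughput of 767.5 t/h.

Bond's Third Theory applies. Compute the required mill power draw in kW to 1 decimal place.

P = 2150.0 kW

Bond: W = 10·Wi·(1/√P80 − 1/√F80)
W = 10·7.6·(1/√420 − 1/√7019) = 10·7.6·(0.036859) = 2.8013 kWh/t
P = W·T = 2.8013·767.5 = 2150.0 kW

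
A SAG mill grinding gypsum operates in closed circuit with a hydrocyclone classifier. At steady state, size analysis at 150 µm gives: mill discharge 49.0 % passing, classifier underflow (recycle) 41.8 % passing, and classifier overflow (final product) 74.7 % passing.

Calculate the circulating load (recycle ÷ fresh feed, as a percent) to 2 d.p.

CL = 356.94 %

Mass balance on the −150 µm fraction:
r = (o − d)/(d − u)
r = (74.7 − 49.0)/(49.0 − 41.8) = 25.7/7.2 = 3.5694
CL = 100·r = 356.94 %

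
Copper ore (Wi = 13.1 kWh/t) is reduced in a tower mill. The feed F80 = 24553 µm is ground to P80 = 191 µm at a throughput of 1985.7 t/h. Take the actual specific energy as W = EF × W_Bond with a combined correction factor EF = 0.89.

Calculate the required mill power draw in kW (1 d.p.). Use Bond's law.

P = 15274.2 kW

W = 10 Wi (1/√P80 − 1/√F80)  [Bond]
W = 10·13.1·(1/√191 − 1/√24553) = 10·13.1·(0.065976) = 8.6428 kWh/t
Corrected W = EF·W_Bond = 0.89·8.6428 = 7.6921 kWh/t
P_mill = W·ṁ = 7.6921·1985.7 = 15274.2 kW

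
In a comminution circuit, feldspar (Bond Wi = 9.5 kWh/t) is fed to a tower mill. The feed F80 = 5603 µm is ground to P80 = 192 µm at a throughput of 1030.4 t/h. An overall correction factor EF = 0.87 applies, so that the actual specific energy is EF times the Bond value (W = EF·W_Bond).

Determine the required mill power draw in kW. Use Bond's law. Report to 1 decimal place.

P = 5008.4 kW

W = 10·Wi·(P80^(-½) − F80^(-½))
W = 10·9.5·(1/√192 − 1/√5603) = 10·9.5·(0.058809) = 5.5869 kWh/t
W_actual = 0.87 × 5.5869 = 4.8606 kWh/t
P = W·T = 4.8606·1030.4 = 5008.4 kW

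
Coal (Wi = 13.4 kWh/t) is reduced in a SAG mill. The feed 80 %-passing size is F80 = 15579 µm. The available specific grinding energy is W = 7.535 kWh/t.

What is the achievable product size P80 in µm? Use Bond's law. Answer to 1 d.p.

P80 = 242.3 µm

W = 10 Wi (1/√P80 − 1/√F80)  [Bond]
P80^-0.5 = F80^-0.5 + W/(10 Wi)
  = 7.5350/(10·13.4) + 1/√15579 = 0.056231 + 0.008012 = 0.064243
P80 = (1/0.064243)² = 15.5659² = 242.30 µm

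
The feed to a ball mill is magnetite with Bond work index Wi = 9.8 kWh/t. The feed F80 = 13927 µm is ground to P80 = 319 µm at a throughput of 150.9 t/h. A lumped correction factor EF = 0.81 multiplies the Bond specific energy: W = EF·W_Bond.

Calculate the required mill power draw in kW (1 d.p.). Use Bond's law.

P = 569.2 kW

W = 10·Wi·[P80^(−½) − F80^(−½)]
W = 10·9.8·(1/√319 − 1/√13927) = 10·9.8·(0.047516) = 4.6565 kWh/t
W_actual = 0.81 × 4.6565 = 3.7718 kWh/t
Power = W × throughput = 3.7718 kWh/t × 150.9 t/h = 569.2 kW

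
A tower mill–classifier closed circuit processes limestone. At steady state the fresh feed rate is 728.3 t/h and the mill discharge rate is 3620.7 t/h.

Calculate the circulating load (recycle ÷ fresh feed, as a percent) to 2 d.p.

Steady state: M = F + R.
R = M − F = 3620.7 − 728.3 = 2892.4 t/h
CL = 100·R/F = 100·2892.4/728.3 = 397.14 %

CL = 397.14 %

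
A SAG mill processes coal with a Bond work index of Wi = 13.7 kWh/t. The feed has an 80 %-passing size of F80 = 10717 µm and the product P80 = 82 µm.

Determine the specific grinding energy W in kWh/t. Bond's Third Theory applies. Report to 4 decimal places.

W = 13.8057 kWh/t

Bond: W = 10·Wi·(1/√P80 − 1/√F80)
1/√82 = 0.110432;  1/√10717 = 0.009660
W = 10·13.7·(0.110432 − 0.009660) = 13.8057 kWh/t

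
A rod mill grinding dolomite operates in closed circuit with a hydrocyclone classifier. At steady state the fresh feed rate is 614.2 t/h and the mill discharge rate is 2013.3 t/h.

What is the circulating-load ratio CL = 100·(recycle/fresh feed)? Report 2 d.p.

Discharge = new feed + return, hence
R = M − F = 2013.3 − 614.2 = 1399.1 t/h
CL = 100·R/F = 100·1399.1/614.2 = 227.79 %

CL = 227.79 %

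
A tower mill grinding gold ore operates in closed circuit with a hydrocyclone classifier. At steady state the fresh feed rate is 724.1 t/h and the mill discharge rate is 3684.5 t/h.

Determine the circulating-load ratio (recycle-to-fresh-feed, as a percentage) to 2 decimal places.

CL = 408.84 %

Steady state: M = F + R.
R = M − F = 3684.5 − 724.1 = 2960.4 t/h
CL = 100·R/F = 100·2960.4/724.1 = 408.84 %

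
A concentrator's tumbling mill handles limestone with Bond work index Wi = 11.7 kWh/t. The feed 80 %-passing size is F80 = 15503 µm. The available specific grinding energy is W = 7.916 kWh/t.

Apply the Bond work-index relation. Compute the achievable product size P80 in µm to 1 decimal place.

P80 = 174.6 µm

W = 10·Wi·(P80^(-½) − F80^(-½))
⇒ 1/√P80 = W/(10·Wi) + 1/√F80
  = 7.9160/(10·11.7) + 1/√15503 = 0.067658 + 0.008031 = 0.075690
P80 = (1/0.075690)² = 13.2119² = 174.55 µm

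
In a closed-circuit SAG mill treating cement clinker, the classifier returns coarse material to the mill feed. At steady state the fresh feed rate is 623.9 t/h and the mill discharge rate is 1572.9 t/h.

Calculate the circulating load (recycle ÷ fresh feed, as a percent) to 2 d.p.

CL = 152.11 %

Steady state: M = F + R.
R = M − F = 1572.9 − 623.9 = 949.0 t/h
CL = 100·R/F = 100·949.0/623.9 = 152.11 %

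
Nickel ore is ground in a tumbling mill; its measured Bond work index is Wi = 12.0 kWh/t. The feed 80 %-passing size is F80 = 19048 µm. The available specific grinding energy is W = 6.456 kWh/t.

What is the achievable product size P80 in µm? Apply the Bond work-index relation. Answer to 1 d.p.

P80 = 268.3 µm

W_Bond = 10·Wi·(1/√P₈₀ − 1/√F₈₀)
1/√P80 = 1/√F80 + W/(10·Wi)
  = 6.4560/(10·12.0) + 1/√19048 = 0.053800 + 0.007246 = 0.061046
P80 = (1/0.061046)² = 16.3812² = 268.34 µm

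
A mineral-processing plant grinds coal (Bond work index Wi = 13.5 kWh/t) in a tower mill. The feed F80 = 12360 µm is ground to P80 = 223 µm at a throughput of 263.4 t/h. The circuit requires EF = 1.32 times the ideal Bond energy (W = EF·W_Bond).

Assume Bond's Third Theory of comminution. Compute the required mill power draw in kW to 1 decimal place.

P = 2721.0 kW

W_Bond = 10·Wi·(1/√P₈₀ − 1/√F₈₀)
W = 10·13.5·(1/√223 − 1/√12360) = 10·13.5·(0.057970) = 7.8260 kWh/t
Corrected W = EF·W_Bond = 1.32·7.8260 = 10.3303 kWh/t
Mill draw = 10.3303 × 263.4 = 2721.0 kW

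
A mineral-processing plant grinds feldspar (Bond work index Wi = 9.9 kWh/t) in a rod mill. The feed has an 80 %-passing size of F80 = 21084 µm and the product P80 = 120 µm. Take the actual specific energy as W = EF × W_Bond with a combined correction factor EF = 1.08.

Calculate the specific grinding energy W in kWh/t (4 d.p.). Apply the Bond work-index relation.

Bond:  W = 10 Wi (1/√P − 1/√F)
1/√120 = 0.091287;  1/√21084 = 0.006887
W = 10·9.9·(0.091287 − 0.006887) = 8.3556 kWh/t
With EF = 1.08: W = 8.3556·1.08 = 9.0241 kWh/t

W = 9.0241 kWh/t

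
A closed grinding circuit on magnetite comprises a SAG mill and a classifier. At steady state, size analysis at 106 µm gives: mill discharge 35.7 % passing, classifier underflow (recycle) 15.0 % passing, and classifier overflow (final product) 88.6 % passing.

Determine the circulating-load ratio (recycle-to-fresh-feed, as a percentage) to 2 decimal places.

CL = 255.56 %

Balance %-passing 106 µm (r = R/F):
(1+r)d = ru + o → r = (o−d)/(d−u)
r = (88.6 − 35.7)/(35.7 − 15.0) = 52.9/20.7 = 2.5556
CL = 100·r = 255.56 %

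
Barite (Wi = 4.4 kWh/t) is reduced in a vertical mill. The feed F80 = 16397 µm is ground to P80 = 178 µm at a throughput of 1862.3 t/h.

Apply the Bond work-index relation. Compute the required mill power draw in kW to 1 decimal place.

P = 5501.8 kW

W_Bond = 10·Wi·(1/√P₈₀ − 1/√F₈₀)
W = 10·4.4·(1/√178 − 1/√16397) = 10·4.4·(0.067144) = 2.9543 kWh/t
P = W·T = 2.9543·1862.3 = 5501.8 kW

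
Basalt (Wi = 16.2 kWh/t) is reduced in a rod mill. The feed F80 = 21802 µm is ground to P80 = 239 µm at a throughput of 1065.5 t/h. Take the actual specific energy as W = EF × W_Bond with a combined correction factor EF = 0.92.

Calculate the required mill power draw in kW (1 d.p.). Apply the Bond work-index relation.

P = 9196.6 kW

Bond: W = 10·Wi·(1/√P80 − 1/√F80)
W = 10·16.2·(1/√239 − 1/√21802) = 10·16.2·(0.057912) = 9.3818 kWh/t
Apply correction: 9.3818 × 0.92 = 8.6312 kWh/t
P = W·T = 8.6312·1065.5 = 9196.6 kW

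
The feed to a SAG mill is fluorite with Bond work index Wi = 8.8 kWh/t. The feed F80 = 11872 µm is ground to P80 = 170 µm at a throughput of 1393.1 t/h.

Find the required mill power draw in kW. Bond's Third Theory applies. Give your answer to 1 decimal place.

W = 10 Wi (P80^-0.5 − F80^-0.5)
W = 10·8.8·(1/√170 − 1/√11872) = 10·8.8·(0.067519) = 5.9416 kWh/t
Mill draw = 5.9416 × 1393.1 = 8277.3 kW

P = 8277.3 kW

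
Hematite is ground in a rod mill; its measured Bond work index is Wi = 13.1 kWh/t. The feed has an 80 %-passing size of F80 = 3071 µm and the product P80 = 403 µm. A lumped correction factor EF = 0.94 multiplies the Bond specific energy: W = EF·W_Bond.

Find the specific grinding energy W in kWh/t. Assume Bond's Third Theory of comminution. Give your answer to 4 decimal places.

W_Bond = 10·Wi·(1/√P₈₀ − 1/√F₈₀)
1/√403 = 0.049814;  1/√3071 = 0.018045
W = 10·13.1·(0.049814 − 0.018045) = 4.1617 kWh/t
Corrected W = EF·W_Bond = 0.94·4.1617 = 3.9120 kWh/t

W = 3.9120 kWh/t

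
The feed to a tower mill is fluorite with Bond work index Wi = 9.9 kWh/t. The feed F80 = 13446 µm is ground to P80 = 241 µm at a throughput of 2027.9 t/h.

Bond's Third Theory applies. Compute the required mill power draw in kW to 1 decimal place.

W = 10·Wi·(P80^(-½) − F80^(-½))
W = 10·9.9·(1/√241 − 1/√13446) = 10·9.9·(0.055792) = 5.5234 kWh/t
P = W·T = 5.5234·2027.9 = 11200.9 kW

P = 11200.9 kW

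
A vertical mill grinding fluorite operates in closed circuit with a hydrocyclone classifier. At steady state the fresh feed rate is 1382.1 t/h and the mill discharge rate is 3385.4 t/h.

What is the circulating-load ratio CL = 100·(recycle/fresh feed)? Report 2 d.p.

Discharge = new feed + return, hence
R = M − F = 3385.4 − 1382.1 = 2003.3 t/h
CL = 100·R/F = 100·2003.3/1382.1 = 144.95 %

CL = 144.95 %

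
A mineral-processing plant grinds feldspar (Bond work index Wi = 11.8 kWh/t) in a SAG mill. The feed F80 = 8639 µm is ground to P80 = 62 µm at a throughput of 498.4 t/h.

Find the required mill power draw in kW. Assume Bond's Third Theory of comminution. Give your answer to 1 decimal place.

Bond: W = 10·Wi·(1/√P80 − 1/√F80)
W = 10·11.8·(1/√62 − 1/√8639) = 10·11.8·(0.116241) = 13.7165 kWh/t
Mill draw = 13.7165 × 498.4 = 6836.3 kW

P = 6836.3 kW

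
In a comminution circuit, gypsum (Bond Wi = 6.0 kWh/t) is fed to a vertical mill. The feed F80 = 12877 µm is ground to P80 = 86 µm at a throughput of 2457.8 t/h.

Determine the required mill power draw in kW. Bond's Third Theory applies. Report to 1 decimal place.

P = 14602.3 kW

W = 10 Wi / √P80 − 10 Wi / √F80
W = 10·6.0·(1/√86 − 1/√12877) = 10·6.0·(0.099020) = 5.9412 kWh/t
Power = W × throughput = 5.9412 kWh/t × 2457.8 t/h = 14602.3 kW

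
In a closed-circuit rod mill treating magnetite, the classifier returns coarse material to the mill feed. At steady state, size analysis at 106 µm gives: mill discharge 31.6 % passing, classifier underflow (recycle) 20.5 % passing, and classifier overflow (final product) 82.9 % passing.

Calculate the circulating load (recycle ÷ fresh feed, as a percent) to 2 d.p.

CL = 462.16 %

Classifier node, passing 106 µm:
r = (o − d)/(d − u)
r = (82.9 − 31.6)/(31.6 − 20.5) = 51.3/11.1 = 4.6216
CL = 100·r = 462.16 %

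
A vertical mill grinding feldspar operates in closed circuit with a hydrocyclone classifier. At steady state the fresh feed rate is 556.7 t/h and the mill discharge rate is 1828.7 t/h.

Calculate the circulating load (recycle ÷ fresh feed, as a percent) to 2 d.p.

Discharge = new feed + return, hence
R = M − F = 1828.7 − 556.7 = 1272.0 t/h
CL = 100·R/F = 100·1272.0/556.7 = 228.49 %

CL = 228.49 %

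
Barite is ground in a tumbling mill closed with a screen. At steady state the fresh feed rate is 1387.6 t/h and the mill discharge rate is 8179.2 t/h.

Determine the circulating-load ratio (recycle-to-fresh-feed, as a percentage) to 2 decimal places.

M = F + R at steady state, so:
R = M − F = 8179.2 − 1387.6 = 6791.6 t/h
CL = 100·R/F = 100·6791.6/1387.6 = 489.45 %

CL = 489.45 %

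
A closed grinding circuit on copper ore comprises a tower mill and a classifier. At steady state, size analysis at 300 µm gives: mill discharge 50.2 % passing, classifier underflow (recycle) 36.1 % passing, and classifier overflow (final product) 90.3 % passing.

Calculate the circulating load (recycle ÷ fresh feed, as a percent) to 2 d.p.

Let r = R/F. Size balance at 300 µm:
(1+r)·d = r·u + o ⇒ r = (o−d)/(d−u)
r = (90.3 − 50.2)/(50.2 − 36.1) = 40.1/14.1 = 2.8440
CL = 100·r = 284.40 %

CL = 284.40 %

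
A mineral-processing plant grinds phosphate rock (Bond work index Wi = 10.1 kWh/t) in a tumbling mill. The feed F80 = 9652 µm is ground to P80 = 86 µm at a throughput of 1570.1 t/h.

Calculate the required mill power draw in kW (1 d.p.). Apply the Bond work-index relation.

P = 15486.0 kW

W_Bond = 10·Wi·(1/√P₈₀ − 1/√F₈₀)
W = 10·10.1·(1/√86 − 1/√9652) = 10·10.1·(0.097654) = 9.8631 kWh/t
P = W·T = 9.8631·1570.1 = 15486.0 kW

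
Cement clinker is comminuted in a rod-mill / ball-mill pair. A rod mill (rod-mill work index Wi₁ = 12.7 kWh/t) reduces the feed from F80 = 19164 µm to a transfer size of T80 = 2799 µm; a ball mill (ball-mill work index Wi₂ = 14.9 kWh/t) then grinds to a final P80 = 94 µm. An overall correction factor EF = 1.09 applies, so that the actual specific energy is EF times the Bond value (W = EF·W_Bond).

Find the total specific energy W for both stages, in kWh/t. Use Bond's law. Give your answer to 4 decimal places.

W = 15.2981 kWh/t

W = 10·Wi·(P80^(-½) − F80^(-½))
Stage 1 (19164→2799 µm, Wi₁=12.7): W₁ = 10·12.7·(0.018902 − 0.007224) = 1.4831 kWh/t
Stage 2 (2799→94 µm, Wi₂=14.9): W₂ = 10·14.9·(0.103142 − 0.018902) = 12.5518 kWh/t
W = W₁ + W₂ = 1.4831 + 12.5518 = 14.0349 kWh/t
Corrected W = EF·W_Bond = 1.09·14.0349 = 15.2981 kWh/t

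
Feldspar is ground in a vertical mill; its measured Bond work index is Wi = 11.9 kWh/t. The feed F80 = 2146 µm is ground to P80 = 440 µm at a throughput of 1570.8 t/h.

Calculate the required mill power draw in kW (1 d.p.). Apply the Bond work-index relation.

W = 10·Wi·[P80^(−½) − F80^(−½)]
W = 10·11.9·(1/√440 − 1/√2146) = 10·11.9·(0.026086) = 3.1043 kWh/t
Mill draw = 3.1043 × 1570.8 = 4876.2 kW

P = 4876.2 kW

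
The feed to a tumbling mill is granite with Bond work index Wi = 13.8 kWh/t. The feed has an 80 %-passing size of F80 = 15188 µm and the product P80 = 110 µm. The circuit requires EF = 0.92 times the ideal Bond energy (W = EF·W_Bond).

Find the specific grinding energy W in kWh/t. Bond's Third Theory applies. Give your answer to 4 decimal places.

W = 11.0750 kWh/t

W = 10 Wi / √P80 − 10 Wi / √F80
1/√110 = 0.095346;  1/√15188 = 0.008114
W = 10·13.8·(0.095346 − 0.008114) = 12.0380 kWh/t
With EF = 0.92: W = 12.0380·0.92 = 11.0750 kWh/t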